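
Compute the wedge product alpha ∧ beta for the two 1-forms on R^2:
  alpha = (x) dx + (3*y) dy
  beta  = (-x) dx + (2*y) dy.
alpha ∧ beta = (5*x*y) dx ∧ dy

Distribute the wedge, using dx_i ∧ dx_j = -dx_j ∧ dx_i and dx_i ∧ dx_i = 0. For each pair (i, j) with i < j, the coefficient of dx_i ∧ dx_j in alpha ∧ beta is (alpha_i * beta_j - alpha_j * beta_i). Collecting: alpha ∧ beta = (5*x*y) dx ∧ dy.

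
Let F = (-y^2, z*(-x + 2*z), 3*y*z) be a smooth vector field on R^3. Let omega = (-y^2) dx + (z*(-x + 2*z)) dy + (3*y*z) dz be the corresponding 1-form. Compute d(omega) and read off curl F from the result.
d(omega) = (x - z) dy ∧ dz + (0) dz ∧ dx + (2*y - z) dx ∧ dy; curl F = (x - z, 0, 2*y - z)

d omega = sum_{i<j} (∂f_j/∂x_i - ∂f_i/∂x_j) dx_i ∧ dx_j. Under the identification (dy ∧ dz, dz ∧ dx, dx ∧ dy) ↔ (e_x, e_y, e_z), the coefficients are exactly the components of curl F. Compute:
  ∂R/∂y - ∂Q/∂z = (3*z) - (-x + 4*z) = x - z
  ∂P/∂z - ∂R/∂x = (0) - (0) = 0
  ∂Q/∂x - ∂P/∂y = (-z) - (-2*y) = 2*y - z.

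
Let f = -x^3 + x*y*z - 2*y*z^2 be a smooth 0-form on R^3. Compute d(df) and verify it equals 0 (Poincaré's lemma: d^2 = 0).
d(df) = 0

Step 1: df = sum_i (∂f/∂x_i) dx_i = (-3*x^2 + y*z) dx + (z*(x - 2*z)) dy + (y*(x - 4*z)) dz.
Step 2: Apply d again. Using the 1-form formula, the coefficient of dx ∧ dy in d(df) is ∂^2 f/∂x ∂y - ∂^2 f/∂y ∂x = (z) - (z) = 0 (equality of mixed partials for smooth f).
Similarly for dx ∧ dz and dy ∧ dz — all coefficients vanish. So d(df) = 0.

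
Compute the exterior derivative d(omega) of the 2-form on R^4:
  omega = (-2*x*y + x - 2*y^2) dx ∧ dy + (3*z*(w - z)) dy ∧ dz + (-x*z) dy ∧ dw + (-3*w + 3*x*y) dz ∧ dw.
d(omega) = (4*x + 3*z) dy ∧ dz ∧ dw + (-z) dx ∧ dy ∧ dw + (3*y) dx ∧ dz ∧ dw

For a 2-form omega = sum_{i<j} g_{ij} dx_i ∧ dx_j, the exterior derivative is
  d(omega) = sum_{i<j} d(g_{ij}) ∧ dx_i ∧ dx_j = sum_{i<j, k} (∂g_{ij}/∂x_k) dx_k ∧ dx_i ∧ dx_j.
Expand each term, using dx_k ∧ dx_i ∧ dx_j = sgn(permutation) dx_{(a)} ∧ dx_{(b)} ∧ dx_{(c)} with (a < b < c) sorted:
  d(3*z*(w - z)) includes (∂/∂w)(3*z*(w - z)) dw = (3*z) dw, which multiplied by dy ∧ dz gives (3*z) dy ∧ dz ∧ dw
  d(-x*z) includes (∂/∂x)(-x*z) dx = (-z) dx, which multiplied by dy ∧ dw gives (-z) dx ∧ dy ∧ dw
  d(-x*z) includes (∂/∂z)(-x*z) dz = (-x) dz, which multiplied by dy ∧ dw gives (x) dy ∧ dz ∧ dw
  d(-3*w + 3*x*y) includes (∂/∂x)(-3*w + 3*x*y) dx = (3*y) dx, which multiplied by dz ∧ dw gives (3*y) dx ∧ dz ∧ dw
  d(-3*w + 3*x*y) includes (∂/∂y)(-3*w + 3*x*y) dy = (3*x) dy, which multiplied by dz ∧ dw gives (3*x) dy ∧ dz ∧ dw
Collecting like 3-forms: d(omega) = (4*x + 3*z) dy ∧ dz ∧ dw + (-z) dx ∧ dy ∧ dw + (3*y) dx ∧ dz ∧ dw.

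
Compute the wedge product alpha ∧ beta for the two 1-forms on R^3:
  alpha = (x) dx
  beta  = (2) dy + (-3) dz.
alpha ∧ beta = (2*x) dx ∧ dy + (-3*x) dx ∧ dz

Distribute the wedge, using dx_i ∧ dx_j = -dx_j ∧ dx_i and dx_i ∧ dx_i = 0. For each pair (i, j) with i < j, the coefficient of dx_i ∧ dx_j in alpha ∧ beta is (alpha_i * beta_j - alpha_j * beta_i). Collecting: alpha ∧ beta = (2*x) dx ∧ dy + (-3*x) dx ∧ dz.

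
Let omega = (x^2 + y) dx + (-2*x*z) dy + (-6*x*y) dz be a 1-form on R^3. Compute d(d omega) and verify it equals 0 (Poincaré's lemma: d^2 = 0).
d(d omega) = 0

Step 1: d omega = sum_{i<j} (∂f_j/∂x_i - ∂f_i/∂x_j) dx_i ∧ dx_j:
  coeff of dx ∧ dy: -2*z - 1
  coeff of dx ∧ dz: -6*y
  coeff of dy ∧ dz: -4*x
Step 2: Apply d again to each 2-form coefficient. The only possible 3-form in R^3 is dx ∧ dy ∧ dz, with coefficient
  ∂(coeff of dy∧dz)/∂x - ∂(coeff of dx∧dz)/∂y + ∂(coeff of dx∧dy)/∂z
  = ∂/∂x (-4*x) - ∂/∂y (-6*y) + ∂/∂z (-2*z - 1).
Each of these terms simplifies to sums of mixed partials that cancel in pairs. The result is 0 (by equality of mixed partials for smooth functions — Schwarz / Clairaut).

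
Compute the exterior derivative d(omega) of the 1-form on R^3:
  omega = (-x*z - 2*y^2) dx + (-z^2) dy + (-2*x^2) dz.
d(omega) = (4*y) dx ∧ dy + (-3*x) dx ∧ dz + (2*z) dy ∧ dz

For a 1-form omega = sum_i f_i dx_i, the exterior derivative is
  d(omega) = sum_{i < j} (∂f_j/∂x_i - ∂f_i/∂x_j) dx_i ∧ dx_j.
  coefficient of dx ∧ dy: ∂f_2/∂x - ∂f_1/∂y = ∂(-z^2)/∂x - ∂(-x*z - 2*y^2)/∂y = 4*y
  coefficient of dx ∧ dz: ∂f_3/∂x - ∂f_1/∂z = ∂(-2*x^2)/∂x - ∂(-x*z - 2*y^2)/∂z = -3*x
  coefficient of dy ∧ dz: ∂f_3/∂y - ∂f_2/∂z = ∂(-2*x^2)/∂y - ∂(-z^2)/∂z = 2*z
Assembling: d(omega) = (4*y) dx ∧ dy + (-3*x) dx ∧ dz + (2*z) dy ∧ dz.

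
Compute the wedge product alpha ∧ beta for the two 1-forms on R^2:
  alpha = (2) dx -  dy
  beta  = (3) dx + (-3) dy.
alpha ∧ beta = (-3) dx ∧ dy

Distribute the wedge, using dx_i ∧ dx_j = -dx_j ∧ dx_i and dx_i ∧ dx_i = 0. For each pair (i, j) with i < j, the coefficient of dx_i ∧ dx_j in alpha ∧ beta is (alpha_i * beta_j - alpha_j * beta_i). Collecting: alpha ∧ beta = (-3) dx ∧ dy.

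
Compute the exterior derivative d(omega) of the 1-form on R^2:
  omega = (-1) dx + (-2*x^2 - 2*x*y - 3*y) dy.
d(omega) = (-4*x - 2*y) dx ∧ dy

For a 1-form omega = sum_i f_i dx_i, the exterior derivative is
  d(omega) = sum_{i < j} (∂f_j/∂x_i - ∂f_i/∂x_j) dx_i ∧ dx_j.
  coefficient of dx ∧ dy: ∂f_2/∂x - ∂f_1/∂y = ∂(-2*x^2 - 2*x*y - 3*y)/∂x - ∂(-1)/∂y = -4*x - 2*y
Assembling: d(omega) = (-4*x - 2*y) dx ∧ dy.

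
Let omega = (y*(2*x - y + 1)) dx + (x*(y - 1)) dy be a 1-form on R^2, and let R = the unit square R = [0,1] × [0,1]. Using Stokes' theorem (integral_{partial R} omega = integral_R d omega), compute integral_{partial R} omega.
integral_(partial R) omega = -3/2

Stokes: integral_partial_R omega = integral_R d omega with d omega = (∂Q/∂x - ∂P/∂y) dx ∧ dy.
  ∂Q/∂x = y - 1
  ∂P/∂y = 2*x - 2*y + 1
  integrand = ∂Q/∂x - ∂P/∂y = -2*x + 3*y - 2.
Integrating over R: integral_0^1 integral_0^1 (-2*x + 3*y - 2) dx dy = -3/2.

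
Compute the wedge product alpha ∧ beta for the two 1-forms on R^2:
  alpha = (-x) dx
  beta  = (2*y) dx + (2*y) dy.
alpha ∧ beta = (-2*x*y) dx ∧ dy

Distribute the wedge, using dx_i ∧ dx_j = -dx_j ∧ dx_i and dx_i ∧ dx_i = 0. For each pair (i, j) with i < j, the coefficient of dx_i ∧ dx_j in alpha ∧ beta is (alpha_i * beta_j - alpha_j * beta_i). Collecting: alpha ∧ beta = (-2*x*y) dx ∧ dy.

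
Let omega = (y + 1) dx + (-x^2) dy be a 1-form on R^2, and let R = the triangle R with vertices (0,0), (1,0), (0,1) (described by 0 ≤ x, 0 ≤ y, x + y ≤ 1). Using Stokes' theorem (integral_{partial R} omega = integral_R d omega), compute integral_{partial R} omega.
integral_(partial R) omega = -5/6

Stokes: integral_partial_R omega = integral_R d omega with d omega = (∂Q/∂x - ∂P/∂y) dx ∧ dy.
  ∂Q/∂x = -2*x
  ∂P/∂y = 1
  integrand = ∂Q/∂x - ∂P/∂y = -2*x - 1.
Integrating over R: integral_0^1 integral_0^{1-x} (-2*x - 1) dy dx = -5/6.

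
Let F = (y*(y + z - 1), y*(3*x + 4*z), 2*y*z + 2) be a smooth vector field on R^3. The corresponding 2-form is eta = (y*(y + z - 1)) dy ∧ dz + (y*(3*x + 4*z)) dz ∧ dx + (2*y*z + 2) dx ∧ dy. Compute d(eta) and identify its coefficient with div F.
d(eta) = (3*x + 2*y + 4*z) dx ∧ dy ∧ dz; div F = 3*x + 2*y + 4*z

For a 2-form in R^3 of the form above, applying d gives a 3-form with coefficient ∂P/∂x + ∂Q/∂y + ∂R/∂z:
  ∂P/∂x = 0
  ∂Q/∂y = 3*x + 4*z
  ∂R/∂z = 2*y
Sum = 3*x + 2*y + 4*z, which is exactly div F.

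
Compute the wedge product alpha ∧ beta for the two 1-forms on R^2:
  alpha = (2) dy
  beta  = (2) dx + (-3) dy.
alpha ∧ beta = (-4) dx ∧ dy

Distribute the wedge, using dx_i ∧ dx_j = -dx_j ∧ dx_i and dx_i ∧ dx_i = 0. For each pair (i, j) with i < j, the coefficient of dx_i ∧ dx_j in alpha ∧ beta is (alpha_i * beta_j - alpha_j * beta_i). Collecting: alpha ∧ beta = (-4) dx ∧ dy.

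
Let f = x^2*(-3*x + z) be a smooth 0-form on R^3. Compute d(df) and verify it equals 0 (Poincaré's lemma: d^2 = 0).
d(df) = 0

Step 1: df = sum_i (∂f/∂x_i) dx_i = (x*(-9*x + 2*z)) dx + (0) dy + (x^2) dz.
Step 2: Apply d again. Using the 1-form formula, the coefficient of dx ∧ dy in d(df) is ∂^2 f/∂x ∂y - ∂^2 f/∂y ∂x = (0) - (0) = 0 (equality of mixed partials for smooth f).
Similarly for dx ∧ dz and dy ∧ dz — all coefficients vanish. So d(df) = 0.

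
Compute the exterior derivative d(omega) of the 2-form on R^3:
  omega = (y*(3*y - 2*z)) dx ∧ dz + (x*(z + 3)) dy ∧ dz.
d(omega) = (-6*y + 3*z + 3) dx ∧ dy ∧ dz

For a 2-form omega = sum_{i<j} g_{ij} dx_i ∧ dx_j, the exterior derivative is
  d(omega) = sum_{i<j} d(g_{ij}) ∧ dx_i ∧ dx_j = sum_{i<j, k} (∂g_{ij}/∂x_k) dx_k ∧ dx_i ∧ dx_j.
Expand each term, using dx_k ∧ dx_i ∧ dx_j = sgn(permutation) dx_{(a)} ∧ dx_{(b)} ∧ dx_{(c)} with (a < b < c) sorted:
  d(y*(3*y - 2*z)) includes (∂/∂y)(y*(3*y - 2*z)) dy = (6*y - 2*z) dy, which multiplied by dx ∧ dz gives (-6*y + 2*z) dx ∧ dy ∧ dz
  d(x*(z + 3)) includes (∂/∂x)(x*(z + 3)) dx = (z + 3) dx, which multiplied by dy ∧ dz gives (z + 3) dx ∧ dy ∧ dz
Collecting like 3-forms: d(omega) = (-6*y + 3*z + 3) dx ∧ dy ∧ dz.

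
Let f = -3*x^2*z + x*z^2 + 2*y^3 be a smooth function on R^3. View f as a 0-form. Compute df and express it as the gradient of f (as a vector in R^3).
df = (z*(-6*x + z)) dx + (6*y^2) dy + (x*(-3*x + 2*z)) dz; grad f = (z*(-6*x + z), 6*y^2, x*(-3*x + 2*z))

For a 0-form f, d f = (∂f/∂x) dx + (∂f/∂y) dy + (∂f/∂z) dz. The components of the vector representation are exactly the entries of grad f in Cartesian coordinates:
  ∂f/∂x = z*(-6*x + z)
  ∂f/∂y = 6*y^2
  ∂f/∂z = x*(-3*x + 2*z).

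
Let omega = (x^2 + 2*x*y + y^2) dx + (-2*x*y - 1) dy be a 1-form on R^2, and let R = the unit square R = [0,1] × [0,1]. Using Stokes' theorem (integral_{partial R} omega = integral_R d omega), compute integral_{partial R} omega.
integral_(partial R) omega = -3

Stokes: integral_partial_R omega = integral_R d omega with d omega = (∂Q/∂x - ∂P/∂y) dx ∧ dy.
  ∂Q/∂x = -2*y
  ∂P/∂y = 2*x + 2*y
  integrand = ∂Q/∂x - ∂P/∂y = -2*x - 4*y.
Integrating over R: integral_0^1 integral_0^1 (-2*x - 4*y) dx dy = -3.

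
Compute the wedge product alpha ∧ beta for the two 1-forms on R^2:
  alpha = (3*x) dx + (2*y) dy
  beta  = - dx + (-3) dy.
alpha ∧ beta = (-9*x + 2*y) dx ∧ dy

Distribute the wedge, using dx_i ∧ dx_j = -dx_j ∧ dx_i and dx_i ∧ dx_i = 0. For each pair (i, j) with i < j, the coefficient of dx_i ∧ dx_j in alpha ∧ beta is (alpha_i * beta_j - alpha_j * beta_i). Collecting: alpha ∧ beta = (-9*x + 2*y) dx ∧ dy.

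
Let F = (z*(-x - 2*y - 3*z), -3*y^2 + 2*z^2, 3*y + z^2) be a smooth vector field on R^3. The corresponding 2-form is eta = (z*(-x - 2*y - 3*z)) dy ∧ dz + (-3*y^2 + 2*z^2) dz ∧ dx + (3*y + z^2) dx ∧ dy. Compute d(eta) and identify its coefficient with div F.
d(eta) = (-6*y + z) dx ∧ dy ∧ dz; div F = -6*y + z

For a 2-form in R^3 of the form above, applying d gives a 3-form with coefficient ∂P/∂x + ∂Q/∂y + ∂R/∂z:
  ∂P/∂x = -z
  ∂Q/∂y = -6*y
  ∂R/∂z = 2*z
Sum = -6*y + z, which is exactly div F.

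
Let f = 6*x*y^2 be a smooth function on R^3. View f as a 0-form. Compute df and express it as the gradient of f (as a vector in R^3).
df = (6*y^2) dx + (12*x*y) dy + (0) dz; grad f = (6*y^2, 12*x*y, 0)

For a 0-form f, d f = (∂f/∂x) dx + (∂f/∂y) dy + (∂f/∂z) dz. The components of the vector representation are exactly the entries of grad f in Cartesian coordinates:
  ∂f/∂x = 6*y^2
  ∂f/∂y = 12*x*y
  ∂f/∂z = 0.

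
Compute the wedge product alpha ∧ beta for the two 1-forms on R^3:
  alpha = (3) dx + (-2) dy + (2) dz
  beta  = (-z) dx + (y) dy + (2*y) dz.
alpha ∧ beta = (3*y - 2*z) dx ∧ dy + (6*y + 2*z) dx ∧ dz + (-6*y) dy ∧ dz

Distribute the wedge, using dx_i ∧ dx_j = -dx_j ∧ dx_i and dx_i ∧ dx_i = 0. For each pair (i, j) with i < j, the coefficient of dx_i ∧ dx_j in alpha ∧ beta is (alpha_i * beta_j - alpha_j * beta_i). Collecting: alpha ∧ beta = (3*y - 2*z) dx ∧ dy + (6*y + 2*z) dx ∧ dz + (-6*y) dy ∧ dz.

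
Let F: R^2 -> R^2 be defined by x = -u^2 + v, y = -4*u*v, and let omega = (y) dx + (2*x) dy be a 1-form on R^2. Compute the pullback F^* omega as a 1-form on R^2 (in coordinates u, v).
F^* omega = (8*v*(2*u^2 - v)) du + (8*u^3 - 12*u*v) dv

Using F^*(f dg) = (f ∘ F) d(g ∘ F), substitute each coordinate x_i by F_i(u, v) in f_i, and replace dx_i by d F_i = (∂F_i/∂u) du + (∂F_i/∂v) dv.
  For the x component: f_1(F) = -4*u*v; d F_1 = (-2*u) du + (1) dv
  For the y component: f_2(F) = -2*u^2 + 2*v; d F_2 = (-4*v) du + (-4*u) dv
Combining and collecting du, dv coefficients:
  coeff of du: 8*v*(2*u^2 - v)
  coeff of dv: 8*u^3 - 12*u*v
F^* omega = (8*v*(2*u^2 - v)) du + (8*u^3 - 12*u*v) dv.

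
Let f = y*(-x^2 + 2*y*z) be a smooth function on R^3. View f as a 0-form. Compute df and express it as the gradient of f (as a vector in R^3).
df = (-2*x*y) dx + (-x^2 + 4*y*z) dy + (2*y^2) dz; grad f = (-2*x*y, -x^2 + 4*y*z, 2*y^2)

For a 0-form f, d f = (∂f/∂x) dx + (∂f/∂y) dy + (∂f/∂z) dz. The components of the vector representation are exactly the entries of grad f in Cartesian coordinates:
  ∂f/∂x = -2*x*y
  ∂f/∂y = -x^2 + 4*y*z
  ∂f/∂z = 2*y^2.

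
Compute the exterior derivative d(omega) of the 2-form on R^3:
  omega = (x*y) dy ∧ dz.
d(omega) = (y) dx ∧ dy ∧ dz

For a 2-form omega = sum_{i<j} g_{ij} dx_i ∧ dx_j, the exterior derivative is
  d(omega) = sum_{i<j} d(g_{ij}) ∧ dx_i ∧ dx_j = sum_{i<j, k} (∂g_{ij}/∂x_k) dx_k ∧ dx_i ∧ dx_j.
Expand each term, using dx_k ∧ dx_i ∧ dx_j = sgn(permutation) dx_{(a)} ∧ dx_{(b)} ∧ dx_{(c)} with (a < b < c) sorted:
  d(x*y) includes (∂/∂x)(x*y) dx = (y) dx, which multiplied by dy ∧ dz gives (y) dx ∧ dy ∧ dz
Collecting like 3-forms: d(omega) = (y) dx ∧ dy ∧ dz.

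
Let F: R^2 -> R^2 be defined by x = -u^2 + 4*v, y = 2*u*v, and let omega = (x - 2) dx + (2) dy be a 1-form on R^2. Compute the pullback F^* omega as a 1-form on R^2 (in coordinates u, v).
F^* omega = (2*u^3 - 8*u*v + 4*u + 4*v) du + (-4*u^2 + 4*u + 16*v - 8) dv

Using F^*(f dg) = (f ∘ F) d(g ∘ F), substitute each coordinate x_i by F_i(u, v) in f_i, and replace dx_i by d F_i = (∂F_i/∂u) du + (∂F_i/∂v) dv.
  For the x component: f_1(F) = -u^2 + 4*v - 2; d F_1 = (-2*u) du + (4) dv
  For the y component: f_2(F) = 2; d F_2 = (2*v) du + (2*u) dv
Combining and collecting du, dv coefficients:
  coeff of du: 2*u^3 - 8*u*v + 4*u + 4*v
  coeff of dv: -4*u^2 + 4*u + 16*v - 8
F^* omega = (2*u^3 - 8*u*v + 4*u + 4*v) du + (-4*u^2 + 4*u + 16*v - 8) dv.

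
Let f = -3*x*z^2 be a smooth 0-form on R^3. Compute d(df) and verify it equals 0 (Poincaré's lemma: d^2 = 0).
d(df) = 0

Step 1: df = sum_i (∂f/∂x_i) dx_i = (-3*z^2) dx + (0) dy + (-6*x*z) dz.
Step 2: Apply d again. Using the 1-form formula, the coefficient of dx ∧ dy in d(df) is ∂^2 f/∂x ∂y - ∂^2 f/∂y ∂x = (0) - (0) = 0 (equality of mixed partials for smooth f).
Similarly for dx ∧ dz and dy ∧ dz — all coefficients vanish. So d(df) = 0.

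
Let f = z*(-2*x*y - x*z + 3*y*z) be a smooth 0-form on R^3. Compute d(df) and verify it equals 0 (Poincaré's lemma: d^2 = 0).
d(df) = 0

Step 1: df = sum_i (∂f/∂x_i) dx_i = (z*(-2*y - z)) dx + (z*(-2*x + 3*z)) dy + (-2*x*y - 2*x*z + 6*y*z) dz.
Step 2: Apply d again. Using the 1-form formula, the coefficient of dx ∧ dy in d(df) is ∂^2 f/∂x ∂y - ∂^2 f/∂y ∂x = (-2*z) - (-2*z) = 0 (equality of mixed partials for smooth f).
Similarly for dx ∧ dz and dy ∧ dz — all coefficients vanish. So d(df) = 0.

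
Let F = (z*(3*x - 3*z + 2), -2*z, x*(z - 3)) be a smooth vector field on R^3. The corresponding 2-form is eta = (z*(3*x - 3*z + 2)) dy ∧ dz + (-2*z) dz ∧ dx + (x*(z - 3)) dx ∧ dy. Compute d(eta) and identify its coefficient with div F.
d(eta) = (x + 3*z) dx ∧ dy ∧ dz; div F = x + 3*z

For a 2-form in R^3 of the form above, applying d gives a 3-form with coefficient ∂P/∂x + ∂Q/∂y + ∂R/∂z:
  ∂P/∂x = 3*z
  ∂Q/∂y = 0
  ∂R/∂z = x
Sum = x + 3*z, which is exactly div F.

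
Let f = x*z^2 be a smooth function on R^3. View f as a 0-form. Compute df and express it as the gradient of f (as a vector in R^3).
df = (z^2) dx + (0) dy + (2*x*z) dz; grad f = (z^2, 0, 2*x*z)

For a 0-form f, d f = (∂f/∂x) dx + (∂f/∂y) dy + (∂f/∂z) dz. The components of the vector representation are exactly the entries of grad f in Cartesian coordinates:
  ∂f/∂x = z^2
  ∂f/∂y = 0
  ∂f/∂z = 2*x*z.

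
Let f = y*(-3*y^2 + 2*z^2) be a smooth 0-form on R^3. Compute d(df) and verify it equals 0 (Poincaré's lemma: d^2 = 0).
d(df) = 0

Step 1: df = sum_i (∂f/∂x_i) dx_i = (0) dx + (-9*y^2 + 2*z^2) dy + (4*y*z) dz.
Step 2: Apply d again. Using the 1-form formula, the coefficient of dx ∧ dy in d(df) is ∂^2 f/∂x ∂y - ∂^2 f/∂y ∂x = (0) - (0) = 0 (equality of mixed partials for smooth f).
Similarly for dx ∧ dz and dy ∧ dz — all coefficients vanish. So d(df) = 0.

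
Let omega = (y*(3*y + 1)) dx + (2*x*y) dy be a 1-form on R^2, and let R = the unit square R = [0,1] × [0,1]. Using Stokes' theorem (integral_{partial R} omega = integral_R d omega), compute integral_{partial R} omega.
integral_(partial R) omega = -3

Stokes: integral_partial_R omega = integral_R d omega with d omega = (∂Q/∂x - ∂P/∂y) dx ∧ dy.
  ∂Q/∂x = 2*y
  ∂P/∂y = 6*y + 1
  integrand = ∂Q/∂x - ∂P/∂y = -4*y - 1.
Integrating over R: integral_0^1 integral_0^1 (-4*y - 1) dx dy = -3.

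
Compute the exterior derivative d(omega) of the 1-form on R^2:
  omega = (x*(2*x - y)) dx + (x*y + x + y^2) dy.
d(omega) = (x + y + 1) dx ∧ dy

For a 1-form omega = sum_i f_i dx_i, the exterior derivative is
  d(omega) = sum_{i < j} (∂f_j/∂x_i - ∂f_i/∂x_j) dx_i ∧ dx_j.
  coefficient of dx ∧ dy: ∂f_2/∂x - ∂f_1/∂y = ∂(x*y + x + y^2)/∂x - ∂(x*(2*x - y))/∂y = x + y + 1
Assembling: d(omega) = (x + y + 1) dx ∧ dy.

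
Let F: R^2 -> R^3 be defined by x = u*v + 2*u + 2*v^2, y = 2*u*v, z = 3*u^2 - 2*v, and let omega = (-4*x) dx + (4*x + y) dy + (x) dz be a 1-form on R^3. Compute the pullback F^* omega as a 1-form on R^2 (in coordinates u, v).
F^* omega = (6*u^2*v + 12*u^2 + 20*u*v^2 - 16*u + 8*v^3 - 16*v^2) du + (8*u^2*v + 8*u^2 - 8*u*v^2 - 34*u*v - 4*u - 32*v^3 - 4*v^2) dv

Using F^*(f dg) = (f ∘ F) d(g ∘ F), substitute each coordinate x_i by F_i(u, v) in f_i, and replace dx_i by d F_i = (∂F_i/∂u) du + (∂F_i/∂v) dv.
  For the x component: f_1(F) = -4*u*v - 8*u - 8*v^2; d F_1 = (v + 2) du + (u + 4*v) dv
  For the y component: f_2(F) = 6*u*v + 8*u + 8*v^2; d F_2 = (2*v) du + (2*u) dv
  For the z component: f_3(F) = u*v + 2*u + 2*v^2; d F_3 = (6*u) du + (-2) dv
Combining and collecting du, dv coefficients:
  coeff of du: 6*u^2*v + 12*u^2 + 20*u*v^2 - 16*u + 8*v^3 - 16*v^2
  coeff of dv: 8*u^2*v + 8*u^2 - 8*u*v^2 - 34*u*v - 4*u - 32*v^3 - 4*v^2
F^* omega = (6*u^2*v + 12*u^2 + 20*u*v^2 - 16*u + 8*v^3 - 16*v^2) du + (8*u^2*v + 8*u^2 - 8*u*v^2 - 34*u*v - 4*u - 32*v^3 - 4*v^2) dv.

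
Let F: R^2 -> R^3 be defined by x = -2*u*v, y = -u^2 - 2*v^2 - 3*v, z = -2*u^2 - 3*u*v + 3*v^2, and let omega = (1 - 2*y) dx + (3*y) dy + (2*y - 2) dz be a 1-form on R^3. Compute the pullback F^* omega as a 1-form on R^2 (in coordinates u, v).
F^* omega = (14*u^3 + 2*u^2*v + 28*u*v^2 + 42*u*v + 8*u + 4*v^3 + 6*v^2 + 4*v) du + (2*u^3 + 9*u^2 + 4*u*v^2 + 6*u*v + 4*u + 18*v^2 + 15*v) dv

Using F^*(f dg) = (f ∘ F) d(g ∘ F), substitute each coordinate x_i by F_i(u, v) in f_i, and replace dx_i by d F_i = (∂F_i/∂u) du + (∂F_i/∂v) dv.
  For the x component: f_1(F) = 2*u^2 + 4*v^2 + 6*v + 1; d F_1 = (-2*v) du + (-2*u) dv
  For the y component: f_2(F) = -3*u^2 - 6*v^2 - 9*v; d F_2 = (-2*u) du + (-4*v - 3) dv
  For the z component: f_3(F) = -2*u^2 - 4*v^2 - 6*v - 2; d F_3 = (-4*u - 3*v) du + (-3*u + 6*v) dv
Combining and collecting du, dv coefficients:
  coeff of du: 14*u^3 + 2*u^2*v + 28*u*v^2 + 42*u*v + 8*u + 4*v^3 + 6*v^2 + 4*v
  coeff of dv: 2*u^3 + 9*u^2 + 4*u*v^2 + 6*u*v + 4*u + 18*v^2 + 15*v
F^* omega = (14*u^3 + 2*u^2*v + 28*u*v^2 + 42*u*v + 8*u + 4*v^3 + 6*v^2 + 4*v) du + (2*u^3 + 9*u^2 + 4*u*v^2 + 6*u*v + 4*u + 18*v^2 + 15*v) dv.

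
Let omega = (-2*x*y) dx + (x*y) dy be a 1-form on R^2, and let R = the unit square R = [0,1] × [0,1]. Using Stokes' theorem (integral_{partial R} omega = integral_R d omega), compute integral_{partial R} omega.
integral_(partial R) omega = 3/2

Stokes: integral_partial_R omega = integral_R d omega with d omega = (∂Q/∂x - ∂P/∂y) dx ∧ dy.
  ∂Q/∂x = y
  ∂P/∂y = -2*x
  integrand = ∂Q/∂x - ∂P/∂y = 2*x + y.
Integrating over R: integral_0^1 integral_0^1 (2*x + y) dx dy = 3/2.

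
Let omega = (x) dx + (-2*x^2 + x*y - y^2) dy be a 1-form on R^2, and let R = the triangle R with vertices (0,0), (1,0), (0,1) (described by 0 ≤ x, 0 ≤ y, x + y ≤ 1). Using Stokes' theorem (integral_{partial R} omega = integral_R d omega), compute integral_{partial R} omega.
integral_(partial R) omega = -1/2

Stokes: integral_partial_R omega = integral_R d omega with d omega = (∂Q/∂x - ∂P/∂y) dx ∧ dy.
  ∂Q/∂x = -4*x + y
  ∂P/∂y = 0
  integrand = ∂Q/∂x - ∂P/∂y = -4*x + y.
Integrating over R: integral_0^1 integral_0^{1-x} (-4*x + y) dy dx = -1/2.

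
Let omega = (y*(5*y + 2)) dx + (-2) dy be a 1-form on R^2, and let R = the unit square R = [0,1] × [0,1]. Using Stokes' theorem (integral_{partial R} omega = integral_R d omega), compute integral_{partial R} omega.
integral_(partial R) omega = -7

Stokes: integral_partial_R omega = integral_R d omega with d omega = (∂Q/∂x - ∂P/∂y) dx ∧ dy.
  ∂Q/∂x = 0
  ∂P/∂y = 10*y + 2
  integrand = ∂Q/∂x - ∂P/∂y = -10*y - 2.
Integrating over R: integral_0^1 integral_0^1 (-10*y - 2) dx dy = -7.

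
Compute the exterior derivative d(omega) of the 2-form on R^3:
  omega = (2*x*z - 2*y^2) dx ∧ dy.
d(omega) = (2*x) dx ∧ dy ∧ dz

For a 2-form omega = sum_{i<j} g_{ij} dx_i ∧ dx_j, the exterior derivative is
  d(omega) = sum_{i<j} d(g_{ij}) ∧ dx_i ∧ dx_j = sum_{i<j, k} (∂g_{ij}/∂x_k) dx_k ∧ dx_i ∧ dx_j.
Expand each term, using dx_k ∧ dx_i ∧ dx_j = sgn(permutation) dx_{(a)} ∧ dx_{(b)} ∧ dx_{(c)} with (a < b < c) sorted:
  d(2*x*z - 2*y^2) includes (∂/∂z)(2*x*z - 2*y^2) dz = (2*x) dz, which multiplied by dx ∧ dy gives (2*x) dx ∧ dy ∧ dz
Collecting like 3-forms: d(omega) = (2*x) dx ∧ dy ∧ dz.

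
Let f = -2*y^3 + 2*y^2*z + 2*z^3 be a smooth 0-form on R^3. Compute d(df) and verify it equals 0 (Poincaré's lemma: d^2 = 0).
d(df) = 0

Step 1: df = sum_i (∂f/∂x_i) dx_i = (0) dx + (2*y*(-3*y + 2*z)) dy + (2*y^2 + 6*z^2) dz.
Step 2: Apply d again. Using the 1-form formula, the coefficient of dx ∧ dy in d(df) is ∂^2 f/∂x ∂y - ∂^2 f/∂y ∂x = (0) - (0) = 0 (equality of mixed partials for smooth f).
Similarly for dx ∧ dz and dy ∧ dz — all coefficients vanish. So d(df) = 0.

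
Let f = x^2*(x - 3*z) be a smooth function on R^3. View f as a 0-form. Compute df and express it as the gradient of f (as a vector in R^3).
df = (3*x*(x - 2*z)) dx + (0) dy + (-3*x^2) dz; grad f = (3*x*(x - 2*z), 0, -3*x^2)

For a 0-form f, d f = (∂f/∂x) dx + (∂f/∂y) dy + (∂f/∂z) dz. The components of the vector representation are exactly the entries of grad f in Cartesian coordinates:
  ∂f/∂x = 3*x*(x - 2*z)
  ∂f/∂y = 0
  ∂f/∂z = -3*x^2.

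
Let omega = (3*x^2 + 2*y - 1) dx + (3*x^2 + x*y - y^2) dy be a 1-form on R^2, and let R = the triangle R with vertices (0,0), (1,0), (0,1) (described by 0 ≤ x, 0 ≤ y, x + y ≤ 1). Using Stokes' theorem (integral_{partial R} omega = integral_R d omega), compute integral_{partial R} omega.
integral_(partial R) omega = 1/6

Stokes: integral_partial_R omega = integral_R d omega with d omega = (∂Q/∂x - ∂P/∂y) dx ∧ dy.
  ∂Q/∂x = 6*x + y
  ∂P/∂y = 2
  integrand = ∂Q/∂x - ∂P/∂y = 6*x + y - 2.
Integrating over R: integral_0^1 integral_0^{1-x} (6*x + y - 2) dy dx = 1/6.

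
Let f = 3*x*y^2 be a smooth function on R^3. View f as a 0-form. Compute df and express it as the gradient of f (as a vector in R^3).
df = (3*y^2) dx + (6*x*y) dy + (0) dz; grad f = (3*y^2, 6*x*y, 0)

For a 0-form f, d f = (∂f/∂x) dx + (∂f/∂y) dy + (∂f/∂z) dz. The components of the vector representation are exactly the entries of grad f in Cartesian coordinates:
  ∂f/∂x = 3*y^2
  ∂f/∂y = 6*x*y
  ∂f/∂z = 0.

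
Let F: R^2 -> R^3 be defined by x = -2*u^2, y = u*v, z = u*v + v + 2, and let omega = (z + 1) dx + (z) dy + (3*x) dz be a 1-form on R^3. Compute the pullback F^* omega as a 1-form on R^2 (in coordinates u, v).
F^* omega = (-10*u^2*v + u*v^2 - 4*u*v - 12*u + v^2 + 2*v) du + (u*(-6*u^2 + u*v - 6*u + v + 2)) dv

Using F^*(f dg) = (f ∘ F) d(g ∘ F), substitute each coordinate x_i by F_i(u, v) in f_i, and replace dx_i by d F_i = (∂F_i/∂u) du + (∂F_i/∂v) dv.
  For the x component: f_1(F) = u*v + v + 3; d F_1 = (-4*u) du + (0) dv
  For the y component: f_2(F) = u*v + v + 2; d F_2 = (v) du + (u) dv
  For the z component: f_3(F) = -6*u^2; d F_3 = (v) du + (u + 1) dv
Combining and collecting du, dv coefficients:
  coeff of du: -10*u^2*v + u*v^2 - 4*u*v - 12*u + v^2 + 2*v
  coeff of dv: u*(-6*u^2 + u*v - 6*u + v + 2)
F^* omega = (-10*u^2*v + u*v^2 - 4*u*v - 12*u + v^2 + 2*v) du + (u*(-6*u^2 + u*v - 6*u + v + 2)) dv.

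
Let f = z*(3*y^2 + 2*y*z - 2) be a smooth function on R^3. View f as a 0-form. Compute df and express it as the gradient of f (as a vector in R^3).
df = (0) dx + (2*z*(3*y + z)) dy + (3*y^2 + 4*y*z - 2) dz; grad f = (0, 2*z*(3*y + z), 3*y^2 + 4*y*z - 2)

For a 0-form f, d f = (∂f/∂x) dx + (∂f/∂y) dy + (∂f/∂z) dz. The components of the vector representation are exactly the entries of grad f in Cartesian coordinates:
  ∂f/∂x = 0
  ∂f/∂y = 2*z*(3*y + z)
  ∂f/∂z = 3*y^2 + 4*y*z - 2.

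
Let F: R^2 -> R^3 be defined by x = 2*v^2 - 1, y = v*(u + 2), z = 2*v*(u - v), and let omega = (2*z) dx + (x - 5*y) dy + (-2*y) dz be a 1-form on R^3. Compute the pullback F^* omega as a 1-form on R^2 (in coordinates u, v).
F^* omega = (v*(-9*u*v + 2*v^2 - 18*v - 1)) du + (-9*u^2*v + 26*u*v^2 - 28*u*v - u - 16*v^3 + 20*v^2 - 20*v - 2) dv

Using F^*(f dg) = (f ∘ F) d(g ∘ F), substitute each coordinate x_i by F_i(u, v) in f_i, and replace dx_i by d F_i = (∂F_i/∂u) du + (∂F_i/∂v) dv.
  For the x component: f_1(F) = 4*v*(u - v); d F_1 = (0) du + (4*v) dv
  For the y component: f_2(F) = -5*u*v + 2*v^2 - 10*v - 1; d F_2 = (v) du + (u + 2) dv
  For the z component: f_3(F) = 2*v*(-u - 2); d F_3 = (2*v) du + (2*u - 4*v) dv
Combining and collecting du, dv coefficients:
  coeff of du: v*(-9*u*v + 2*v^2 - 18*v - 1)
  coeff of dv: -9*u^2*v + 26*u*v^2 - 28*u*v - u - 16*v^3 + 20*v^2 - 20*v - 2
F^* omega = (v*(-9*u*v + 2*v^2 - 18*v - 1)) du + (-9*u^2*v + 26*u*v^2 - 28*u*v - u - 16*v^3 + 20*v^2 - 20*v - 2) dv.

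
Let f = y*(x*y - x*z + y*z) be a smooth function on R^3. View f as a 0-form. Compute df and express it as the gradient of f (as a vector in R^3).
df = (y*(y - z)) dx + (2*x*y - x*z + 2*y*z) dy + (y*(-x + y)) dz; grad f = (y*(y - z), 2*x*y - x*z + 2*y*z, y*(-x + y))

For a 0-form f, d f = (∂f/∂x) dx + (∂f/∂y) dy + (∂f/∂z) dz. The components of the vector representation are exactly the entries of grad f in Cartesian coordinates:
  ∂f/∂x = y*(y - z)
  ∂f/∂y = 2*x*y - x*z + 2*y*z
  ∂f/∂z = y*(-x + y).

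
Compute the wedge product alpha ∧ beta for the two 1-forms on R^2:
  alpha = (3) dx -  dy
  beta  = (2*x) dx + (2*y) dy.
alpha ∧ beta = (2*x + 6*y) dx ∧ dy

Distribute the wedge, using dx_i ∧ dx_j = -dx_j ∧ dx_i and dx_i ∧ dx_i = 0. For each pair (i, j) with i < j, the coefficient of dx_i ∧ dx_j in alpha ∧ beta is (alpha_i * beta_j - alpha_j * beta_i). Collecting: alpha ∧ beta = (2*x + 6*y) dx ∧ dy.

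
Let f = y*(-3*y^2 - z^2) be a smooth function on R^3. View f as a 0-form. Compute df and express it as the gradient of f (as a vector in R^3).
df = (0) dx + (-9*y^2 - z^2) dy + (-2*y*z) dz; grad f = (0, -9*y^2 - z^2, -2*y*z)

For a 0-form f, d f = (∂f/∂x) dx + (∂f/∂y) dy + (∂f/∂z) dz. The components of the vector representation are exactly the entries of grad f in Cartesian coordinates:
  ∂f/∂x = 0
  ∂f/∂y = -9*y^2 - z^2
  ∂f/∂z = -2*y*z.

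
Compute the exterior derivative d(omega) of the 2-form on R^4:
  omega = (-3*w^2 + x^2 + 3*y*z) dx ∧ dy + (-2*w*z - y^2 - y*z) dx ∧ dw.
d(omega) = (3*y) dx ∧ dy ∧ dz + (-6*w + 2*y + z) dx ∧ dy ∧ dw + (2*w + y) dx ∧ dz ∧ dw

For a 2-form omega = sum_{i<j} g_{ij} dx_i ∧ dx_j, the exterior derivative is
  d(omega) = sum_{i<j} d(g_{ij}) ∧ dx_i ∧ dx_j = sum_{i<j, k} (∂g_{ij}/∂x_k) dx_k ∧ dx_i ∧ dx_j.
Expand each term, using dx_k ∧ dx_i ∧ dx_j = sgn(permutation) dx_{(a)} ∧ dx_{(b)} ∧ dx_{(c)} with (a < b < c) sorted:
  d(-3*w^2 + x^2 + 3*y*z) includes (∂/∂z)(-3*w^2 + x^2 + 3*y*z) dz = (3*y) dz, which multiplied by dx ∧ dy gives (3*y) dx ∧ dy ∧ dz
  d(-3*w^2 + x^2 + 3*y*z) includes (∂/∂w)(-3*w^2 + x^2 + 3*y*z) dw = (-6*w) dw, which multiplied by dx ∧ dy gives (-6*w) dx ∧ dy ∧ dw
  d(-2*w*z - y^2 - y*z) includes (∂/∂y)(-2*w*z - y^2 - y*z) dy = (-2*y - z) dy, which multiplied by dx ∧ dw gives (2*y + z) dx ∧ dy ∧ dw
  d(-2*w*z - y^2 - y*z) includes (∂/∂z)(-2*w*z - y^2 - y*z) dz = (-2*w - y) dz, which multiplied by dx ∧ dw gives (2*w + y) dx ∧ dz ∧ dw
Collecting like 3-forms: d(omega) = (3*y) dx ∧ dy ∧ dz + (-6*w + 2*y + z) dx ∧ dy ∧ dw + (2*w + y) dx ∧ dz ∧ dw.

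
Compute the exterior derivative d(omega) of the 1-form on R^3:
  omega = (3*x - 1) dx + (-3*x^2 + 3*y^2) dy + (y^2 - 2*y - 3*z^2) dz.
d(omega) = (-6*x) dx ∧ dy + (2*y - 2) dy ∧ dz

For a 1-form omega = sum_i f_i dx_i, the exterior derivative is
  d(omega) = sum_{i < j} (∂f_j/∂x_i - ∂f_i/∂x_j) dx_i ∧ dx_j.
  coefficient of dx ∧ dy: ∂f_2/∂x - ∂f_1/∂y = ∂(-3*x^2 + 3*y^2)/∂x - ∂(3*x - 1)/∂y = -6*x
  coefficient of dy ∧ dz: ∂f_3/∂y - ∂f_2/∂z = ∂(y^2 - 2*y - 3*z^2)/∂y - ∂(-3*x^2 + 3*y^2)/∂z = 2*y - 2
Assembling: d(omega) = (-6*x) dx ∧ dy + (2*y - 2) dy ∧ dz.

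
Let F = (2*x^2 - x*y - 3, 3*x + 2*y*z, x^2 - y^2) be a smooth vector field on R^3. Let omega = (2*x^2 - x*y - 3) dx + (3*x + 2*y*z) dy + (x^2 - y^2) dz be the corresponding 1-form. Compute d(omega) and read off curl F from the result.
d(omega) = (-4*y) dy ∧ dz + (-2*x) dz ∧ dx + (x + 3) dx ∧ dy; curl F = (-4*y, -2*x, x + 3)

d omega = sum_{i<j} (∂f_j/∂x_i - ∂f_i/∂x_j) dx_i ∧ dx_j. Under the identification (dy ∧ dz, dz ∧ dx, dx ∧ dy) ↔ (e_x, e_y, e_z), the coefficients are exactly the components of curl F. Compute:
  ∂R/∂y - ∂Q/∂z = (-2*y) - (2*y) = -4*y
  ∂P/∂z - ∂R/∂x = (0) - (2*x) = -2*x
  ∂Q/∂x - ∂P/∂y = (3) - (-x) = x + 3.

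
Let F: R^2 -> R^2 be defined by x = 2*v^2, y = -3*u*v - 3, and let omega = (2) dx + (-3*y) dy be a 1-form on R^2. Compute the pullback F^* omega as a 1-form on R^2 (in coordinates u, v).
F^* omega = (27*v*(-u*v - 1)) du + (-27*u^2*v - 27*u + 8*v) dv

Using F^*(f dg) = (f ∘ F) d(g ∘ F), substitute each coordinate x_i by F_i(u, v) in f_i, and replace dx_i by d F_i = (∂F_i/∂u) du + (∂F_i/∂v) dv.
  For the x component: f_1(F) = 2; d F_1 = (0) du + (4*v) dv
  For the y component: f_2(F) = 9*u*v + 9; d F_2 = (-3*v) du + (-3*u) dv
Combining and collecting du, dv coefficients:
  coeff of du: 27*v*(-u*v - 1)
  coeff of dv: -27*u^2*v - 27*u + 8*v
F^* omega = (27*v*(-u*v - 1)) du + (-27*u^2*v - 27*u + 8*v) dv.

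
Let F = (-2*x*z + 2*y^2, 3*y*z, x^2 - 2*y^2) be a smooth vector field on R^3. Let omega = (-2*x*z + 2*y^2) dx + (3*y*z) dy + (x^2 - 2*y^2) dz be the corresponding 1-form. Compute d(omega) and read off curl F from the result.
d(omega) = (-7*y) dy ∧ dz + (-4*x) dz ∧ dx + (-4*y) dx ∧ dy; curl F = (-7*y, -4*x, -4*y)

d omega = sum_{i<j} (∂f_j/∂x_i - ∂f_i/∂x_j) dx_i ∧ dx_j. Under the identification (dy ∧ dz, dz ∧ dx, dx ∧ dy) ↔ (e_x, e_y, e_z), the coefficients are exactly the components of curl F. Compute:
  ∂R/∂y - ∂Q/∂z = (-4*y) - (3*y) = -7*y
  ∂P/∂z - ∂R/∂x = (-2*x) - (2*x) = -4*x
  ∂Q/∂x - ∂P/∂y = (0) - (4*y) = -4*y.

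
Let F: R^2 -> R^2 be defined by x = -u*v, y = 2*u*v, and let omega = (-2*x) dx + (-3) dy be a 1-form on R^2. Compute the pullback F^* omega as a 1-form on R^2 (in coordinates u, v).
F^* omega = (2*v*(-u*v - 3)) du + (2*u*(-u*v - 3)) dv

Using F^*(f dg) = (f ∘ F) d(g ∘ F), substitute each coordinate x_i by F_i(u, v) in f_i, and replace dx_i by d F_i = (∂F_i/∂u) du + (∂F_i/∂v) dv.
  For the x component: f_1(F) = 2*u*v; d F_1 = (-v) du + (-u) dv
  For the y component: f_2(F) = -3; d F_2 = (2*v) du + (2*u) dv
Combining and collecting du, dv coefficients:
  coeff of du: 2*v*(-u*v - 3)
  coeff of dv: 2*u*(-u*v - 3)
F^* omega = (2*v*(-u*v - 3)) du + (2*u*(-u*v - 3)) dv.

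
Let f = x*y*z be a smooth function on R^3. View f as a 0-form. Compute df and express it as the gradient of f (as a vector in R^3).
df = (y*z) dx + (x*z) dy + (x*y) dz; grad f = (y*z, x*z, x*y)

For a 0-form f, d f = (∂f/∂x) dx + (∂f/∂y) dy + (∂f/∂z) dz. The components of the vector representation are exactly the entries of grad f in Cartesian coordinates:
  ∂f/∂x = y*z
  ∂f/∂y = x*z
  ∂f/∂z = x*y.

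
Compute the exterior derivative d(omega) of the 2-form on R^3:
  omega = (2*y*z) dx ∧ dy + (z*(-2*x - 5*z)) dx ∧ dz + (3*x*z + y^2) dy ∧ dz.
d(omega) = (2*y + 3*z) dx ∧ dy ∧ dz

For a 2-form omega = sum_{i<j} g_{ij} dx_i ∧ dx_j, the exterior derivative is
  d(omega) = sum_{i<j} d(g_{ij}) ∧ dx_i ∧ dx_j = sum_{i<j, k} (∂g_{ij}/∂x_k) dx_k ∧ dx_i ∧ dx_j.
Expand each term, using dx_k ∧ dx_i ∧ dx_j = sgn(permutation) dx_{(a)} ∧ dx_{(b)} ∧ dx_{(c)} with (a < b < c) sorted:
  d(2*y*z) includes (∂/∂z)(2*y*z) dz = (2*y) dz, which multiplied by dx ∧ dy gives (2*y) dx ∧ dy ∧ dz
  d(3*x*z + y^2) includes (∂/∂x)(3*x*z + y^2) dx = (3*z) dx, which multiplied by dy ∧ dz gives (3*z) dx ∧ dy ∧ dz
Collecting like 3-forms: d(omega) = (2*y + 3*z) dx ∧ dy ∧ dz.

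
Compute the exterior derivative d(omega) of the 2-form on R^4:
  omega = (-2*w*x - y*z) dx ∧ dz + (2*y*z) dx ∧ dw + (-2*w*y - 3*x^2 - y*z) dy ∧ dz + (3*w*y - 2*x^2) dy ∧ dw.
d(omega) = (-6*x + z) dx ∧ dy ∧ dz + (-2*x - 2*y) dx ∧ dz ∧ dw + (-4*x - 2*z) dx ∧ dy ∧ dw + (-2*y) dy ∧ dz ∧ dw

For a 2-form omega = sum_{i<j} g_{ij} dx_i ∧ dx_j, the exterior derivative is
  d(omega) = sum_{i<j} d(g_{ij}) ∧ dx_i ∧ dx_j = sum_{i<j, k} (∂g_{ij}/∂x_k) dx_k ∧ dx_i ∧ dx_j.
Expand each term, using dx_k ∧ dx_i ∧ dx_j = sgn(permutation) dx_{(a)} ∧ dx_{(b)} ∧ dx_{(c)} with (a < b < c) sorted:
  d(-2*w*x - y*z) includes (∂/∂y)(-2*w*x - y*z) dy = (-z) dy, which multiplied by dx ∧ dz gives (z) dx ∧ dy ∧ dz
  d(-2*w*x - y*z) includes (∂/∂w)(-2*w*x - y*z) dw = (-2*x) dw, which multiplied by dx ∧ dz gives (-2*x) dx ∧ dz ∧ dw
  d(2*y*z) includes (∂/∂y)(2*y*z) dy = (2*z) dy, which multiplied by dx ∧ dw gives (-2*z) dx ∧ dy ∧ dw
  d(2*y*z) includes (∂/∂z)(2*y*z) dz = (2*y) dz, which multiplied by dx ∧ dw gives (-2*y) dx ∧ dz ∧ dw
  d(-2*w*y - 3*x^2 - y*z) includes (∂/∂x)(-2*w*y - 3*x^2 - y*z) dx = (-6*x) dx, which multiplied by dy ∧ dz gives (-6*x) dx ∧ dy ∧ dz
  d(-2*w*y - 3*x^2 - y*z) includes (∂/∂w)(-2*w*y - 3*x^2 - y*z) dw = (-2*y) dw, which multiplied by dy ∧ dz gives (-2*y) dy ∧ dz ∧ dw
  d(3*w*y - 2*x^2) includes (∂/∂x)(3*w*y - 2*x^2) dx = (-4*x) dx, which multiplied by dy ∧ dw gives (-4*x) dx ∧ dy ∧ dw
Collecting like 3-forms: d(omega) = (-6*x + z) dx ∧ dy ∧ dz + (-2*x - 2*y) dx ∧ dz ∧ dw + (-4*x - 2*z) dx ∧ dy ∧ dw + (-2*y) dy ∧ dz ∧ dw.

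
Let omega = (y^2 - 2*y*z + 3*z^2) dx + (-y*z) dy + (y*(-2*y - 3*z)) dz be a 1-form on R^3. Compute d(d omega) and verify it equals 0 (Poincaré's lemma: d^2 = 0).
d(d omega) = 0

Step 1: d omega = sum_{i<j} (∂f_j/∂x_i - ∂f_i/∂x_j) dx_i ∧ dx_j:
  coeff of dx ∧ dy: -2*y + 2*z
  coeff of dx ∧ dz: 2*y - 6*z
  coeff of dy ∧ dz: -3*y - 3*z
Step 2: Apply d again to each 2-form coefficient. The only possible 3-form in R^3 is dx ∧ dy ∧ dz, with coefficient
  ∂(coeff of dy∧dz)/∂x - ∂(coeff of dx∧dz)/∂y + ∂(coeff of dx∧dy)/∂z
  = ∂/∂x (-3*y - 3*z) - ∂/∂y (2*y - 6*z) + ∂/∂z (-2*y + 2*z).
Each of these terms simplifies to sums of mixed partials that cancel in pairs. The result is 0 (by equality of mixed partials for smooth functions — Schwarz / Clairaut).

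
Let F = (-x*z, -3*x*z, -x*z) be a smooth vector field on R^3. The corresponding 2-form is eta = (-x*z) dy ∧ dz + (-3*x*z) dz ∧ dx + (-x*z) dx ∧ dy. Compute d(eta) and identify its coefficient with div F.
d(eta) = (-x - z) dx ∧ dy ∧ dz; div F = -x - z

For a 2-form in R^3 of the form above, applying d gives a 3-form with coefficient ∂P/∂x + ∂Q/∂y + ∂R/∂z:
  ∂P/∂x = -z
  ∂Q/∂y = 0
  ∂R/∂z = -x
Sum = -x - z, which is exactly div F.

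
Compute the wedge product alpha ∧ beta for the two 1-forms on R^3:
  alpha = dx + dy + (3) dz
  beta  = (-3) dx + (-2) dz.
alpha ∧ beta = (7) dx ∧ dz + (3) dx ∧ dy + (-2) dy ∧ dz

Distribute the wedge, using dx_i ∧ dx_j = -dx_j ∧ dx_i and dx_i ∧ dx_i = 0. For each pair (i, j) with i < j, the coefficient of dx_i ∧ dx_j in alpha ∧ beta is (alpha_i * beta_j - alpha_j * beta_i). Collecting: alpha ∧ beta = (7) dx ∧ dz + (3) dx ∧ dy + (-2) dy ∧ dz.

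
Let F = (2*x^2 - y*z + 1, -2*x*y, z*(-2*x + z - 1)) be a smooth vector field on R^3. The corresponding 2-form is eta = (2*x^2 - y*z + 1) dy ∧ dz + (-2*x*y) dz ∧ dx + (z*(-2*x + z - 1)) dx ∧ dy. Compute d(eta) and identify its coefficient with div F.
d(eta) = (2*z - 1) dx ∧ dy ∧ dz; div F = 2*z - 1

For a 2-form in R^3 of the form above, applying d gives a 3-form with coefficient ∂P/∂x + ∂Q/∂y + ∂R/∂z:
  ∂P/∂x = 4*x
  ∂Q/∂y = -2*x
  ∂R/∂z = -2*x + 2*z - 1
Sum = 2*z - 1, which is exactly div F.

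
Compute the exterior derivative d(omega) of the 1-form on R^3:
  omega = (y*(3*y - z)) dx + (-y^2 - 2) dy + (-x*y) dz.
d(omega) = (-6*y + z) dx ∧ dy + (-x) dy ∧ dz

For a 1-form omega = sum_i f_i dx_i, the exterior derivative is
  d(omega) = sum_{i < j} (∂f_j/∂x_i - ∂f_i/∂x_j) dx_i ∧ dx_j.
  coefficient of dx ∧ dy: ∂f_2/∂x - ∂f_1/∂y = ∂(-y^2 - 2)/∂x - ∂(y*(3*y - z))/∂y = -6*y + z
  coefficient of dy ∧ dz: ∂f_3/∂y - ∂f_2/∂z = ∂(-x*y)/∂y - ∂(-y^2 - 2)/∂z = -x
Assembling: d(omega) = (-6*y + z) dx ∧ dy + (-x) dy ∧ dz.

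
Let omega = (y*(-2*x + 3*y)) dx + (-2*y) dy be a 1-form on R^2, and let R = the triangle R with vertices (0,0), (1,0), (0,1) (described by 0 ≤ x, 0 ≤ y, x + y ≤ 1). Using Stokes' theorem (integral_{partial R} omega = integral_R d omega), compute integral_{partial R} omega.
integral_(partial R) omega = -2/3

Stokes: integral_partial_R omega = integral_R d omega with d omega = (∂Q/∂x - ∂P/∂y) dx ∧ dy.
  ∂Q/∂x = 0
  ∂P/∂y = -2*x + 6*y
  integrand = ∂Q/∂x - ∂P/∂y = 2*x - 6*y.
Integrating over R: integral_0^1 integral_0^{1-x} (2*x - 6*y) dy dx = -2/3.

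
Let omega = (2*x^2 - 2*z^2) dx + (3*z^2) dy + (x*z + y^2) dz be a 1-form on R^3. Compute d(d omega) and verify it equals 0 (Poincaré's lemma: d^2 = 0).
d(d omega) = 0

Step 1: d omega = sum_{i<j} (∂f_j/∂x_i - ∂f_i/∂x_j) dx_i ∧ dx_j:
  coeff of dx ∧ dy: 0
  coeff of dx ∧ dz: 5*z
  coeff of dy ∧ dz: 2*y - 6*z
Step 2: Apply d again to each 2-form coefficient. The only possible 3-form in R^3 is dx ∧ dy ∧ dz, with coefficient
  ∂(coeff of dy∧dz)/∂x - ∂(coeff of dx∧dz)/∂y + ∂(coeff of dx∧dy)/∂z
  = ∂/∂x (2*y - 6*z) - ∂/∂y (5*z) + ∂/∂z (0).
Each of these terms simplifies to sums of mixed partials that cancel in pairs. The result is 0 (by equality of mixed partials for smooth functions — Schwarz / Clairaut).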